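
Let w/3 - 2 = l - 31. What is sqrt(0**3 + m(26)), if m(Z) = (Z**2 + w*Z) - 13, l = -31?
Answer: I*sqrt(4017) ≈ 63.38*I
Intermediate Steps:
w = -180 (w = 6 + 3*(-31 - 31) = 6 + 3*(-62) = 6 - 186 = -180)
m(Z) = -13 + Z**2 - 180*Z (m(Z) = (Z**2 - 180*Z) - 13 = -13 + Z**2 - 180*Z)
sqrt(0**3 + m(26)) = sqrt(0**3 + (-13 + 26**2 - 180*26)) = sqrt(0 + (-13 + 676 - 4680)) = sqrt(0 - 4017) = sqrt(-4017) = I*sqrt(4017)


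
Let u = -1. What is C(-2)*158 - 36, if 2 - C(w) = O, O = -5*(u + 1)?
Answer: 280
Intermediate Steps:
O = 0 (O = -5*(-1 + 1) = -5*0 = 0)
C(w) = 2 (C(w) = 2 - 1*0 = 2 + 0 = 2)
C(-2)*158 - 36 = 2*158 - 36 = 316 - 36 = 280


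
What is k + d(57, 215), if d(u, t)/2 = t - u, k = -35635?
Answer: -35319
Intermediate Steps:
d(u, t) = -2*u + 2*t (d(u, t) = 2*(t - u) = -2*u + 2*t)
k + d(57, 215) = -35635 + (-2*57 + 2*215) = -35635 + (-114 + 430) = -35635 + 316 = -35319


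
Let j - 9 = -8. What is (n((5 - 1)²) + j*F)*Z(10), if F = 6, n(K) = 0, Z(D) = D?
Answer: 60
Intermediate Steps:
j = 1 (j = 9 - 8 = 1)
(n((5 - 1)²) + j*F)*Z(10) = (0 + 1*6)*10 = (0 + 6)*10 = 6*10 = 60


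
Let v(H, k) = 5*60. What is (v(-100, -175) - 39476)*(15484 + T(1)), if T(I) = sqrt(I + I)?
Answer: -606601184 - 39176*sqrt(2) ≈ -6.0666e+8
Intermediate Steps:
v(H, k) = 300
T(I) = sqrt(2)*sqrt(I) (T(I) = sqrt(2*I) = sqrt(2)*sqrt(I))
(v(-100, -175) - 39476)*(15484 + T(1)) = (300 - 39476)*(15484 + sqrt(2)*sqrt(1)) = -39176*(15484 + sqrt(2)*1) = -39176*(15484 + sqrt(2)) = -606601184 - 39176*sqrt(2)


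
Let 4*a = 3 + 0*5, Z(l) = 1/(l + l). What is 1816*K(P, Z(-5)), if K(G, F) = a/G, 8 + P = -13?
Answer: -454/7 ≈ -64.857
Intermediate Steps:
P = -21 (P = -8 - 13 = -21)
Z(l) = 1/(2*l)
a = ¾ (a = (3 + 0*5)/4 = (3 + 0)/4 = (¼)*3 = ¾ ≈ 0.75000)
K(G, F) = 3/(4*G)
1816*K(P, Z(-5)) = 1816*((¾)/(-21)) = 1816*((¾)*(-1/21)) = 1816*(-1/28) = -454/7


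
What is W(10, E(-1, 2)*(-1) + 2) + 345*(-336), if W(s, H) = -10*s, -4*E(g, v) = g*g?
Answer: -116020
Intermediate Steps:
E(g, v) = -g²/4 (E(g, v) = -g*g/4 = -g²/4)
W(10, E(-1, 2)*(-1) + 2) + 345*(-336) = -10*10 + 345*(-336) = -100 - 115920 = -116020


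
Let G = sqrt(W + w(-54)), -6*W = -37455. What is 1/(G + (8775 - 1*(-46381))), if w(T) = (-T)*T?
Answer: 110312/6084362019 - sqrt(13306)/6084362019 ≈ 1.8111e-5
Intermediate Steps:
W = 12485/2 (W = -1/6*(-37455) = 12485/2 ≈ 6242.5)
w(T) = -T**2
G = sqrt(13306)/2 (G = sqrt(12485/2 - 1*(-54)**2) = sqrt(12485/2 - 1*2916) = sqrt(12485/2 - 2916) = sqrt(6653/2) = sqrt(13306)/2 ≈ 57.676)
1/(G + (8775 - 1*(-46381))) = 1/(sqrt(13306)/2 + (8775 - 1*(-46381))) = 1/(sqrt(13306)/2 + (8775 + 46381)) = 1/(sqrt(13306)/2 + 55156) = 1/(55156 + sqrt(13306)/2)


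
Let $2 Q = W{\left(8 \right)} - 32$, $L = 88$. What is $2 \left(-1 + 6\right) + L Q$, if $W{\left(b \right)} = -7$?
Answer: $-1706$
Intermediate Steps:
$Q = - \frac{39}{2}$ ($Q = \frac{-7 - 32}{2} = \frac{1}{2} \left(-39\right) = - \frac{39}{2} \approx -19.5$)
$2 \left(-1 + 6\right) + L Q = 2 \left(-1 + 6\right) + 88 \left(- \frac{39}{2}\right) = 2 \cdot 5 - 1716 = 10 - 1716 = -1706$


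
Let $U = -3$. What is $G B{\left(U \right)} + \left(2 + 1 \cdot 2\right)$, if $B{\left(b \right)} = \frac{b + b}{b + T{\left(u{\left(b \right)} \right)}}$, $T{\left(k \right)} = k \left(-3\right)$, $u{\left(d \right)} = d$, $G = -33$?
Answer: $37$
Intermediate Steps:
$T{\left(k \right)} = - 3 k$
$B{\left(b \right)} = -1$ ($B{\left(b \right)} = \frac{b + b}{b - 3 b} = \frac{2 b}{\left(-2\right) b} = 2 b \left(- \frac{1}{2 b}\right) = -1$)
$G B{\left(U \right)} + \left(2 + 1 \cdot 2\right) = \left(-33\right) \left(-1\right) + \left(2 + 1 \cdot 2\right) = 33 + \left(2 + 2\right) = 33 + 4 = 37$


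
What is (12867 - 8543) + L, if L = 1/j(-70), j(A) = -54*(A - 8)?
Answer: 18212689/4212 ≈ 4324.0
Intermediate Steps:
j(A) = 432 - 54*A (j(A) = -54*(-8 + A) = 432 - 54*A)
L = 1/4212 (L = 1/(432 - 54*(-70)) = 1/(432 + 3780) = 1/4212 ≈ 0.00023742)
(12867 - 8543) + L = (12867 - 8543) + 1/4212 = 4324 + 1/4212 = 18212689/4212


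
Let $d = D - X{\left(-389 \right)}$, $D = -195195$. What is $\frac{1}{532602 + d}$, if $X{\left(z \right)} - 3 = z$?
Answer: $\frac{1}{337793} \approx 2.9604 \cdot 10^{-6}$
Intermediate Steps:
$X{\left(z \right)} = 3 + z$
$d = -194809$ ($d = -195195 - \left(3 - 389\right) = -195195 - -386 = -195195 + 386 = -194809$)
$\frac{1}{532602 + d} = \frac{1}{532602 - 194809} = \frac{1}{337793}$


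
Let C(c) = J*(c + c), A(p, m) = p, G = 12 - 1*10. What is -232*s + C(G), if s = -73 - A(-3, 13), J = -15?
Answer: 16180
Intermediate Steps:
G = 2 (G = 12 - 10 = 2)
s = -70 (s = -73 - 1*(-3) = -73 + 3 = -70)
C(c) = -30*c (C(c) = -15*(c + c) = -30*c)
-232*s + C(G) = -232*(-70) - 30*2 = 16240 - 60 = 16180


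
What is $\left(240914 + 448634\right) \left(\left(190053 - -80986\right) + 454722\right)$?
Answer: $500447046028$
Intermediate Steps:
$\left(240914 + 448634\right) \left(\left(190053 - -80986\right) + 454722\right) = 689548 \left(\left(190053 + 80986\right) + 454722\right) = 689548 \left(271039 + 454722\right) = 689548 \cdot 725761 = 500447046028$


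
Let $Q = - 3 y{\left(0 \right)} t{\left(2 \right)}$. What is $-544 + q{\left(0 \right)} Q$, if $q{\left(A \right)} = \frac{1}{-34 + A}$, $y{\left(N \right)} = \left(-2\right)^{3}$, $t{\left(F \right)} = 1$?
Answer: $- \frac{9260}{17} \approx -544.71$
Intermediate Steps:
$y{\left(N \right)} = -8$
$Q = 24$ ($Q = \left(-3\right) \left(-8\right) 1 = 24 \cdot 1 = 24$)
$-544 + q{\left(0 \right)} Q = -544 + \frac{1}{-34 + 0} \cdot 24 = -544 + \frac{1}{-34} \cdot 24 = -544 - \frac{12}{17} = - \frac{9260}{17}$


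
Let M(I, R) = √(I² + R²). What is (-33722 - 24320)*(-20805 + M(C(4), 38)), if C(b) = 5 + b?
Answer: 1207563810 - 290210*√61 ≈ 1.2053e+9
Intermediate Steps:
(-33722 - 24320)*(-20805 + M(C(4), 38)) = (-33722 - 24320)*(-20805 + √((5 + 4)² + 38²)) = -58042*(-20805 + √(9² + 1444)) = -58042*(-20805 + √(81 + 1444)) = -58042*(-20805 + √1525) = -58042*(-20805 + 5*√61) = 1207563810 - 290210*√61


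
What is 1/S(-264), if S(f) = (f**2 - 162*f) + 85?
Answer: 1/112549 ≈ 8.8850e-6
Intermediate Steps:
S(f) = 85 + f**2 - 162*f
1/S(-264) = 1/(85 + (-264)**2 - 162*(-264)) = 1/(85 + 69696 + 42768) = 1/112549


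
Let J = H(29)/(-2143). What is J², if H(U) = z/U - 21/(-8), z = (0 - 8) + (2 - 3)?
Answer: 288369/247183974976 ≈ 1.1666e-6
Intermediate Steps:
z = -9 (z = -8 - 1 = -9)
H(U) = 21/8 - 9/U (H(U) = -9/U - 21/(-8) = -9/U - 21*(-⅛) = -9/U + 21/8 = 21/8 - 9/U)
J = -537/497176 (J = (21/8 - 9/29)/(-2143) = (21/8 - 9*1/29)*(-1/2143) = (21/8 - 9/29)*(-1/2143) = (537/232)*(-1/2143) = -537/497176 ≈ -0.0010801)
J² = (-537/497176)² = 288369/247183974976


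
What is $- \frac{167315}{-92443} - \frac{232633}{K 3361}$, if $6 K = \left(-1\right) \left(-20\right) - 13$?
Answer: $- \frac{125095334509}{2174906461} \approx -57.518$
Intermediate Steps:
$K = \frac{7}{6}$ ($K = \frac{\left(-1\right) \left(-20\right) - 13}{6} = \frac{20 - 13}{6} = \frac{1}{6} \cdot 7 = \frac{7}{6} \approx 1.1667$)
$- \frac{167315}{-92443} - \frac{232633}{K 3361} = - \frac{167315}{-92443} - \frac{232633}{\frac{7}{6} \cdot 3361} = \left(-167315\right) \left(- \frac{1}{92443}\right) - \frac{232633}{\frac{23527}{6}} = \frac{167315}{92443} - \frac{1395798}{23527} = - \frac{125095334509}{2174906461}$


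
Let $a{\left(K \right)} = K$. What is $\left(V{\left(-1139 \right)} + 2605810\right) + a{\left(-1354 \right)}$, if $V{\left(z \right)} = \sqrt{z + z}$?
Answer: $2604456 + i \sqrt{2278} \approx 2.6045 \cdot 10^{6} + 47.728 i$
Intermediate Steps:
$V{\left(z \right)} = \sqrt{2} \sqrt{z}$ ($V{\left(z \right)} = \sqrt{2 z} = \sqrt{2} \sqrt{z}$)
$\left(V{\left(-1139 \right)} + 2605810\right) + a{\left(-1354 \right)} = \left(\sqrt{2} \sqrt{-1139} + 2605810\right) - 1354 = \left(\sqrt{2} i \sqrt{1139} + 2605810\right) - 1354 = \left(i \sqrt{2278} + 2605810\right) - 1354 = \left(2605810 + i \sqrt{2278}\right) - 1354 = 2604456 + i \sqrt{2278}$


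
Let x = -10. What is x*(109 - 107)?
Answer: -20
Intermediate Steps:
x*(109 - 107) = -10*(109 - 107) = -10*2 = -20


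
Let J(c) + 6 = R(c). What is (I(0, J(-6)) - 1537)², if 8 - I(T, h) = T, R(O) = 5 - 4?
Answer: 2337841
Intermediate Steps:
R(O) = 1
J(c) = -5 (J(c) = -6 + 1 = -5)
I(T, h) = 8 - T
(I(0, J(-6)) - 1537)² = ((8 - 1*0) - 1537)² = ((8 + 0) - 1537)² = (8 - 1537)² = (-1529)² = 2337841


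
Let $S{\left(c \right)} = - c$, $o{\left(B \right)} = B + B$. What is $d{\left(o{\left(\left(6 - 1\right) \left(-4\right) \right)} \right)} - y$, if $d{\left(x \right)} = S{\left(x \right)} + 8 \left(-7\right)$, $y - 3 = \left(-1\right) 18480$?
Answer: $18461$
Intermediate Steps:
$o{\left(B \right)} = 2 B$
$y = -18477$ ($y = 3 - 18480 = -18477$)
$d{\left(x \right)} = -56 - x$ ($d{\left(x \right)} = - x + 8 \left(-7\right) = - x - 56 = -56 - x$)
$d{\left(o{\left(\left(6 - 1\right) \left(-4\right) \right)} \right)} - y = \left(-56 - 2 \left(6 - 1\right) \left(-4\right)\right) - -18477 = \left(-56 - 2 \cdot 5 \left(-4\right)\right) + 18477 = \left(-56 - 2 \left(-20\right)\right) + 18477 = \left(-56 - -40\right) + 18477 = \left(-56 + 40\right) + 18477 = -16 + 18477 = 18461$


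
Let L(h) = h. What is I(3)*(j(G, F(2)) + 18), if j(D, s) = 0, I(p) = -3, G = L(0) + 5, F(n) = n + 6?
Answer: -54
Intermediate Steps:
F(n) = 6 + n
G = 5 (G = 0 + 5 = 5)
I(3)*(j(G, F(2)) + 18) = -3*(0 + 18) = -3*18 = -54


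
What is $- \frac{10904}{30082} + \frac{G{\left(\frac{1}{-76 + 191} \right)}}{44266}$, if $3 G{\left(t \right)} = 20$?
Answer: $- \frac{361856938}{998707359} \approx -0.36233$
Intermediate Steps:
$G{\left(t \right)} = \frac{20}{3}$ ($G{\left(t \right)} = \frac{1}{3} \cdot 20 = \frac{20}{3}$)
$- \frac{10904}{30082} + \frac{G{\left(\frac{1}{-76 + 191} \right)}}{44266} = - \frac{10904}{30082} + \frac{20}{3 \cdot 44266} = \left(-10904\right) \frac{1}{30082} + \frac{20}{3} \cdot \frac{1}{44266} = - \frac{5452}{15041} + \frac{10}{66399} = - \frac{361856938}{998707359}$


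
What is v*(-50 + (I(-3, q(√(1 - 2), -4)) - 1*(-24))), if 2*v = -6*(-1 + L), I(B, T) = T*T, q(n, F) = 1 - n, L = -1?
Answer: -156 - 12*I ≈ -156.0 - 12.0*I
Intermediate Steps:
I(B, T) = T²
v = 6 (v = (-6*(-1 - 1))/2 = (-6*(-2))/2 = (½)*12 = 6)
v*(-50 + (I(-3, q(√(1 - 2), -4)) - 1*(-24))) = 6*(-50 + ((1 - √(1 - 2))² - 1*(-24))) = 6*(-50 + ((1 - √(-1))² + 24)) = 6*(-50 + ((1 - I)² + 24)) = 6*(-50 + (24 + (1 - I)²)) = 6*(-26 + (1 - I)²) = -156 + 6*(1 - I)²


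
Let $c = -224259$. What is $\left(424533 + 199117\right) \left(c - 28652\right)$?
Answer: $-157727945150$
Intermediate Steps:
$\left(424533 + 199117\right) \left(c - 28652\right) = \left(424533 + 199117\right) \left(-224259 - 28652\right) = 623650 \left(-252911\right) = -157727945150$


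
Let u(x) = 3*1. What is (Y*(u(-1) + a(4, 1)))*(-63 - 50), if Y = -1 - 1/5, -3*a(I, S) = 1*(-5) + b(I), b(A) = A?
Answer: 452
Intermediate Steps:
a(I, S) = 5/3 - I/3 (a(I, S) = -(1*(-5) + I)/3 = -(-5 + I)/3 = 5/3 - I/3)
u(x) = 3
Y = -6/5 (Y = -1 - 1*1/5 = -1 - 1/5 = -6/5 ≈ -1.2000)
(Y*(u(-1) + a(4, 1)))*(-63 - 50) = (-6*(3 + (5/3 - 1/3*4))/5)*(-63 - 50) = -6*(3 + (5/3 - 4/3))/5*(-113) = -6*(3 + 1/3)/5*(-113) = -6/5*10/3*(-113) = -4*(-113) = 452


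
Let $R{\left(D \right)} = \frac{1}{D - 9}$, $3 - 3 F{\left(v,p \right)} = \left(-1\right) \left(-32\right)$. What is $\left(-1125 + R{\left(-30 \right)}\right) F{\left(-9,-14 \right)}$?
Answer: $\frac{1272404}{117} \approx 10875.0$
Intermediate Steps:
$F{\left(v,p \right)} = - \frac{29}{3}$ ($F{\left(v,p \right)} = 1 - \frac{\left(-1\right) \left(-32\right)}{3} = 1 - \frac{32}{3} = - \frac{29}{3}$)
$R{\left(D \right)} = \frac{1}{-9 + D}$
$\left(-1125 + R{\left(-30 \right)}\right) F{\left(-9,-14 \right)} = \left(-1125 + \frac{1}{-9 - 30}\right) \left(- \frac{29}{3}\right) = \left(-1125 + \frac{1}{-39}\right) \left(- \frac{29}{3}\right) = \left(-1125 - \frac{1}{39}\right) \left(- \frac{29}{3}\right) = \left(- \frac{43876}{39}\right) \left(- \frac{29}{3}\right) = \frac{1272404}{117}$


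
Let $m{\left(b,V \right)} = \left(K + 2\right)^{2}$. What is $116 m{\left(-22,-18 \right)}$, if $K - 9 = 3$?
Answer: $22736$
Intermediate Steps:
$K = 12$ ($K = 9 + 3 = 12$)
$m{\left(b,V \right)} = 196$ ($m{\left(b,V \right)} = \left(12 + 2\right)^{2} = 14^{2} = 196$)
$116 m{\left(-22,-18 \right)} = 116 \cdot 196 = 22736$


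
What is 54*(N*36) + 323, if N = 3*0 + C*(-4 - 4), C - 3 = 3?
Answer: -92989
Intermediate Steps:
C = 6 (C = 3 + 3 = 6)
N = -48 (N = 3*0 + 6*(-4 - 4) = 0 + 6*(-8) = 0 - 48 = -48)
54*(N*36) + 323 = 54*(-48*36) + 323 = 54*(-1728) + 323 = -93312 + 323 = -92989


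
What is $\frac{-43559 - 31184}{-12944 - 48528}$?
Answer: $\frac{74743}{61472} \approx 1.2159$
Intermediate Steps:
$\frac{-43559 - 31184}{-12944 - 48528} = - \frac{74743}{-61472} = \left(-74743\right) \left(- \frac{1}{61472}\right) = \frac{74743}{61472}$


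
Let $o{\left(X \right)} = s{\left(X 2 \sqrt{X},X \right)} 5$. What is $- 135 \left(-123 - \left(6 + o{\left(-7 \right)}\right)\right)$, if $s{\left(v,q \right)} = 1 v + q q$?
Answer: $50490 - 9450 i \sqrt{7} \approx 50490.0 - 25002.0 i$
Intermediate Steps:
$s{\left(v,q \right)} = v + q^{2}$
$o{\left(X \right)} = 5 X^{2} + 10 X^{\frac{3}{2}}$ ($o{\left(X \right)} = \left(X 2 \sqrt{X} + X^{2}\right) 5 = \left(2 X^{\frac{3}{2}} + X^{2}\right) 5 = \left(X^{2} + 2 X^{\frac{3}{2}}\right) 5 = 5 X^{2} + 10 X^{\frac{3}{2}}$)
$- 135 \left(-123 - \left(6 + o{\left(-7 \right)}\right)\right) = - 135 \left(-123 - \left(6 + 245 - 70 i \sqrt{7}\right)\right) = - 135 \left(-123 - \left(6 + 245 + 10 \left(-7\right) i \sqrt{7}\right)\right) = - 135 \left(-123 - \left(251 - 70 i \sqrt{7}\right)\right) = - 135 \left(-374 + 70 i \sqrt{7}\right) = 50490 - 9450 i \sqrt{7}$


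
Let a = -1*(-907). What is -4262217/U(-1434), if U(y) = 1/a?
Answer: -3865830819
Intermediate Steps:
a = 907
U(y) = 1/907
-4262217/U(-1434) = -4262217/1/907 = -4262217*907 = -3865830819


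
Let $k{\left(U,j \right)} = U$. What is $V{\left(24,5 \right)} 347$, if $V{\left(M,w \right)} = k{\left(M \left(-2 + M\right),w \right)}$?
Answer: $183216$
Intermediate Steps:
$V{\left(M,w \right)} = M \left(-2 + M\right)$
$V{\left(24,5 \right)} 347 = 24 \left(-2 + 24\right) 347 = 24 \cdot 22 \cdot 347 = 528 \cdot 347 = 183216$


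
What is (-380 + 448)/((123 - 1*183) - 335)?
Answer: -68/395 ≈ -0.17215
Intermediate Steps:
(-380 + 448)/((123 - 1*183) - 335) = 68/((123 - 183) - 335) = 68/(-60 - 335) = 68/(-395) = 68*(-1/395) = -68/395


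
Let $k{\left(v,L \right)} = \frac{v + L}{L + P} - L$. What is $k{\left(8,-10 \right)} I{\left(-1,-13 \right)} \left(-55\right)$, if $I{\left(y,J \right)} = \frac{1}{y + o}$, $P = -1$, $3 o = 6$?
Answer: $-560$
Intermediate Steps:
$o = 2$ ($o = \frac{1}{3} \cdot 6 = 2$)
$k{\left(v,L \right)} = - L + \frac{L + v}{-1 + L}$ ($k{\left(v,L \right)} = \frac{v + L}{L - 1} - L = \frac{L + v}{-1 + L} - L = - L + \frac{L + v}{-1 + L}$)
$I{\left(y,J \right)} = \frac{1}{2 + y}$ ($I{\left(y,J \right)} = \frac{1}{y + 2} = \frac{1}{2 + y}$)
$k{\left(8,-10 \right)} I{\left(-1,-13 \right)} \left(-55\right) = \frac{\frac{1}{-1 - 10} \left(8 - \left(-10\right)^{2} + 2 \left(-10\right)\right)}{2 - 1} \left(-55\right) = \frac{\frac{1}{-11} \left(8 - 100 - 20\right)}{1} \left(-55\right) = - \frac{8 - 100 - 20}{11} \cdot 1 \left(-55\right) = \left(- \frac{1}{11}\right) \left(-112\right) 1 \left(-55\right) = \frac{112}{11} \cdot 1 \left(-55\right) = \frac{112}{11} \left(-55\right) = -560$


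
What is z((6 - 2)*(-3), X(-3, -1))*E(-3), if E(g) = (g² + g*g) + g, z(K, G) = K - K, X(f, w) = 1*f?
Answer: 0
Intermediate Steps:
X(f, w) = f
z(K, G) = 0
E(g) = g + 2*g² (E(g) = (g² + g²) + g = 2*g² + g = g + 2*g²)
z((6 - 2)*(-3), X(-3, -1))*E(-3) = 0*(-3*(1 + 2*(-3))) = 0*(-3*(1 - 6)) = 0*(-3*(-5)) = 0*15 = 0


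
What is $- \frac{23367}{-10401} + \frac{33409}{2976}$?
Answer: $\frac{139009067}{10317792} \approx 13.473$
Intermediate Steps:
$- \frac{23367}{-10401} + \frac{33409}{2976} = \left(-23367\right) \left(- \frac{1}{10401}\right) + 33409 \cdot \frac{1}{2976} = \frac{7789}{3467} + \frac{33409}{2976} = \frac{139009067}{10317792}$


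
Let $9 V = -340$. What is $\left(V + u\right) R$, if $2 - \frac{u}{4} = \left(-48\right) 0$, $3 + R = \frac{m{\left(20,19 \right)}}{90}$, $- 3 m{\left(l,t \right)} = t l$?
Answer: $\frac{31892}{243} \approx 131.24$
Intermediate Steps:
$V = - \frac{340}{9}$ ($V = \frac{1}{9} \left(-340\right) = - \frac{340}{9} \approx -37.778$)
$m{\left(l,t \right)} = - \frac{l t}{3}$ ($m{\left(l,t \right)} = - \frac{t l}{3} = - \frac{l t}{3}$)
$R = - \frac{119}{27}$ ($R = -3 + \frac{\left(- \frac{1}{3}\right) 20 \cdot 19}{90} = -3 - \frac{38}{27} = - \frac{119}{27} \approx -4.4074$)
$u = 8$ ($u = 8 - 4 \left(\left(-48\right) 0\right) = 8 - 0 = 8 + 0 = 8$)
$\left(V + u\right) R = \left(- \frac{340}{9} + 8\right) \left(- \frac{119}{27}\right) = \left(- \frac{268}{9}\right) \left(- \frac{119}{27}\right) = \frac{31892}{243}$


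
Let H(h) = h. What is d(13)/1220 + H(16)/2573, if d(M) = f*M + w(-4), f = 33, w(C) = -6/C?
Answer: 2254393/6278120 ≈ 0.35909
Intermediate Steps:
d(M) = 3/2 + 33*M (d(M) = 33*M - 6/(-4) = 33*M - 6*(-¼) = 33*M + 3/2 = 3/2 + 33*M)
d(13)/1220 + H(16)/2573 = (3/2 + 33*13)/1220 + 16/2573 = (3/2 + 429)*(1/1220) + 16*(1/2573) = (861/2)*(1/1220) + 16/2573 = 861/2440 + 16/2573 = 2254393/6278120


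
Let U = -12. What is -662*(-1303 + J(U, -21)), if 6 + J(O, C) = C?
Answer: 880460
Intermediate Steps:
J(O, C) = -6 + C
-662*(-1303 + J(U, -21)) = -662*(-1303 + (-6 - 21)) = -662*(-1303 - 27) = -662*(-1330) = 880460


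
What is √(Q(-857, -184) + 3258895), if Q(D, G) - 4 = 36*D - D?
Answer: 14*√16474 ≈ 1796.9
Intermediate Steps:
Q(D, G) = 4 + 35*D (Q(D, G) = 4 + (36*D - D) = 4 + 35*D)
√(Q(-857, -184) + 3258895) = √((4 + 35*(-857)) + 3258895) = √((4 - 29995) + 3258895) = √(-29991 + 3258895) = √3228904 = 14*√16474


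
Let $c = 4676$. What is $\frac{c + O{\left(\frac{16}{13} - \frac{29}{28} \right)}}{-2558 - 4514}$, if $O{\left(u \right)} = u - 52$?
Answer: $- \frac{1683207}{2574208} \approx -0.65387$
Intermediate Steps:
$O{\left(u \right)} = -52 + u$
$\frac{c + O{\left(\frac{16}{13} - \frac{29}{28} \right)}}{-2558 - 4514} = \frac{4676 + \left(-52 + \left(\frac{16}{13} - \frac{29}{28}\right)\right)}{-2558 - 4514} = \frac{4676 + \left(-52 + \left(16 \cdot \frac{1}{13} - \frac{29}{28}\right)\right)}{-7072} = \left(4676 + \left(-52 + \left(\frac{16}{13} - \frac{29}{28}\right)\right)\right) \left(- \frac{1}{7072}\right) = \left(4676 + \left(-52 + \frac{71}{364}\right)\right) \left(- \frac{1}{7072}\right) = \left(4676 - \frac{18857}{364}\right) \left(- \frac{1}{7072}\right) = \frac{1683207}{364} \left(- \frac{1}{7072}\right) = - \frac{1683207}{2574208}$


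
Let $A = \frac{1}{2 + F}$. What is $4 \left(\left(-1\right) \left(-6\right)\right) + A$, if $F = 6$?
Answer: $\frac{193}{8} \approx 24.125$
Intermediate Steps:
$A = \frac{1}{8}$ ($A = \frac{1}{2 + 6} = \frac{1}{8} \approx 0.125$)
$4 \left(\left(-1\right) \left(-6\right)\right) + A = 4 \left(\left(-1\right) \left(-6\right)\right) + \frac{1}{8} = 4 \cdot 6 + \frac{1}{8} = 24 + \frac{1}{8} = \frac{193}{8}$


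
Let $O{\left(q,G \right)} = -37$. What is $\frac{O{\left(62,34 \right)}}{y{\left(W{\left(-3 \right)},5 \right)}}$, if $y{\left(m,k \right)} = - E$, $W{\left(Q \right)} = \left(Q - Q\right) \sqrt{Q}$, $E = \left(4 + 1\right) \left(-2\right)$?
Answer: $- \frac{37}{10} \approx -3.7$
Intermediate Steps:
$E = -10$ ($E = 5 \left(-2\right) = -10$)
$W{\left(Q \right)} = 0$ ($W{\left(Q \right)} = 0 \sqrt{Q} = 0$)
$y{\left(m,k \right)} = 10$ ($y{\left(m,k \right)} = \left(-1\right) \left(-10\right) = 10$)
$\frac{O{\left(62,34 \right)}}{y{\left(W{\left(-3 \right)},5 \right)}} = - \frac{37}{10}$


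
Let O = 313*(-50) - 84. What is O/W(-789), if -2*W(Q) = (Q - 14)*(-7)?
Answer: 31468/5621 ≈ 5.5983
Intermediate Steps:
W(Q) = -49 + 7*Q/2 (W(Q) = -(Q - 14)*(-7)/2 = -(-14 + Q)*(-7)/2 = -(98 - 7*Q)/2 = -49 + 7*Q/2)
O = -15734 (O = -15650 - 84 = -15734)
O/W(-789) = -15734/(-49 + (7/2)*(-789)) = -15734/(-49 - 5523/2) = -15734/(-5621/2) = -15734*(-2/5621) = 31468/5621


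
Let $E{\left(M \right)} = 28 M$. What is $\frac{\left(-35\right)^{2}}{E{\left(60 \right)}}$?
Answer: $\frac{35}{48} \approx 0.72917$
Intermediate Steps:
$\frac{\left(-35\right)^{2}}{E{\left(60 \right)}} = \frac{\left(-35\right)^{2}}{28 \cdot 60} = \frac{1225}{1680} = 1225 \cdot \frac{1}{1680} = \frac{35}{48}$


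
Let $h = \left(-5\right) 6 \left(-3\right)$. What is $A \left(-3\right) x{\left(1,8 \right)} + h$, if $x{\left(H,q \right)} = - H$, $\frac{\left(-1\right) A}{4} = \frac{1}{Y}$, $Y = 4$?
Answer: $87$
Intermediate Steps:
$A = -1$ ($A = - \frac{4}{4} = \left(-4\right) \frac{1}{4} = -1$)
$h = 90$ ($h = \left(-30\right) \left(-3\right) = 90$)
$A \left(-3\right) x{\left(1,8 \right)} + h = \left(-1\right) \left(-3\right) \left(\left(-1\right) 1\right) + 90 = 3 \left(-1\right) + 90 = -3 + 90 = 87$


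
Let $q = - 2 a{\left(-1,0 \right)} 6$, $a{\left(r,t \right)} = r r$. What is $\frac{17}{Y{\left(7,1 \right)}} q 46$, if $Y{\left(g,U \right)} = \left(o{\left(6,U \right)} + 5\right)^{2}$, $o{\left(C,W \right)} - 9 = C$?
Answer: $- \frac{1173}{50} \approx -23.46$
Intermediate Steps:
$o{\left(C,W \right)} = 9 + C$
$a{\left(r,t \right)} = r^{2}$
$Y{\left(g,U \right)} = 400$ ($Y{\left(g,U \right)} = \left(\left(9 + 6\right) + 5\right)^{2} = \left(15 + 5\right)^{2} = 20^{2} = 400$)
$q = -12$ ($q = - 2 \left(-1\right)^{2} \cdot 6 = \left(-2\right) 1 \cdot 6 = \left(-2\right) 6 = -12$)
$\frac{17}{Y{\left(7,1 \right)}} q 46 = \frac{17}{400} \left(-12\right) 46 = \left(- \frac{51}{100}\right) 46 = - \frac{1173}{50}$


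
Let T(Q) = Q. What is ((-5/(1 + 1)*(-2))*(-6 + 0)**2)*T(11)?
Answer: 1980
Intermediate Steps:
((-5/(1 + 1)*(-2))*(-6 + 0)**2)*T(11) = ((-5/(1 + 1)*(-2))*(-6 + 0)**2)*11 = ((-5/2*(-2))*(-6)**2)*11 = ((-5*1/2*(-2))*36)*11 = (-5/2*(-2)*36)*11 = (5*36)*11 = 180*11 = 1980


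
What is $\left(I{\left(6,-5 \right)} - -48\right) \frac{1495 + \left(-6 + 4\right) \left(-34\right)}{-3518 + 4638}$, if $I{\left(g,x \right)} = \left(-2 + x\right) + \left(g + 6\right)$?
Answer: $\frac{82839}{1120} \approx 73.963$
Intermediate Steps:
$I{\left(g,x \right)} = 4 + g + x$ ($I{\left(g,x \right)} = \left(-2 + x\right) + \left(6 + g\right) = 4 + g + x$)
$\left(I{\left(6,-5 \right)} - -48\right) \frac{1495 + \left(-6 + 4\right) \left(-34\right)}{-3518 + 4638} = \left(\left(4 + 6 - 5\right) - -48\right) \frac{1495 + \left(-6 + 4\right) \left(-34\right)}{-3518 + 4638} = \left(5 + 48\right) \frac{1495 - -68}{1120} = 53 \left(1495 + 68\right) \frac{1}{1120} = 53 \cdot 1563 \cdot \frac{1}{1120} = 53 \cdot \frac{1563}{1120} = \frac{82839}{1120}$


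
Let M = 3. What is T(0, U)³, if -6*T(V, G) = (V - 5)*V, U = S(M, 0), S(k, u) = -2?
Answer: 0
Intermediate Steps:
U = -2
T(V, G) = -V*(-5 + V)/6 (T(V, G) = -(V - 5)*V/6 = -(-5 + V)*V/6 = -V*(-5 + V)/6)
T(0, U)³ = ((⅙)*0*(5 - 1*0))³ = ((⅙)*0*(5 + 0))³ = ((⅙)*0*5)³ = 0³ = 0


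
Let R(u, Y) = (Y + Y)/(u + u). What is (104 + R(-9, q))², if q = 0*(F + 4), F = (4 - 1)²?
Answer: 10816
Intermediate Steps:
F = 9 (F = 3² = 9)
q = 0 (q = 0*(9 + 4) = 0*13 = 0)
R(u, Y) = Y/u (R(u, Y) = (2*Y)/((2*u)) = (2*Y)*(1/(2*u)) = Y/u)
(104 + R(-9, q))² = (104 + 0/(-9))² = (104 + 0*(-⅑))² = (104 + 0)² = 104² = 10816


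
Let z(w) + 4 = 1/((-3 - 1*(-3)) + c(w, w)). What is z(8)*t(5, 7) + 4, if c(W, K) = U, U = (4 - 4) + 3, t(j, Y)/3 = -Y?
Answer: 81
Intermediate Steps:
t(j, Y) = -3*Y (t(j, Y) = 3*(-Y) = -3*Y)
U = 3 (U = 0 + 3 = 3)
c(W, K) = 3
z(w) = -11/3 (z(w) = -4 + 1/((-3 - 1*(-3)) + 3) = -4 + 1/((-3 + 3) + 3) = -4 + 1/(0 + 3) = -4 + 1/3 = -4 + ⅓ = -11/3)
z(8)*t(5, 7) + 4 = -(-11)*7 + 4 = -11/3*(-21) + 4 = 77 + 4 = 81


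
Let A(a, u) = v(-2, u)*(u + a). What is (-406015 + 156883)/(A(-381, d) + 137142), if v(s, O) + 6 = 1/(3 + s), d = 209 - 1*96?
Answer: -124566/69241 ≈ -1.7990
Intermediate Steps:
d = 113 (d = 209 - 96 = 113)
v(s, O) = -6 + 1/(3 + s)
A(a, u) = -5*a - 5*u (A(a, u) = ((-17 - 6*(-2))/(3 - 2))*(u + a) = ((-17 + 12)/1)*(a + u) = (1*(-5))*(a + u) = -5*(a + u) = -5*a - 5*u)
(-406015 + 156883)/(A(-381, d) + 137142) = (-406015 + 156883)/((-5*(-381) - 5*113) + 137142) = -249132/((1905 - 565) + 137142) = -249132/(1340 + 137142) = -249132/138482 = -249132*1/138482 = -124566/69241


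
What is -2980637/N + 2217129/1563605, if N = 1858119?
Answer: -28465757686/152913903105 ≈ -0.18616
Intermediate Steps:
-2980637/N + 2217129/1563605 = -2980637/1858119 + 2217129/1563605 = -2980637*1/1858119 + 2217129*(1/1563605) = -2980637/1858119 + 116691/82295 = -28465757686/152913903105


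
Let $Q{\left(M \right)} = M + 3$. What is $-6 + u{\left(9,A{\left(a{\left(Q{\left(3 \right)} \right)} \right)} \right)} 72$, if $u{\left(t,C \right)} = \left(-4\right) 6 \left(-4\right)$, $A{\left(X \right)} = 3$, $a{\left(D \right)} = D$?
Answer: $6906$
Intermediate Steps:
$Q{\left(M \right)} = 3 + M$
$u{\left(t,C \right)} = 96$ ($u{\left(t,C \right)} = \left(-24\right) \left(-4\right) = 96$)
$-6 + u{\left(9,A{\left(a{\left(Q{\left(3 \right)} \right)} \right)} \right)} 72 = -6 + 96 \cdot 72 = -6 + 6912 = 6906$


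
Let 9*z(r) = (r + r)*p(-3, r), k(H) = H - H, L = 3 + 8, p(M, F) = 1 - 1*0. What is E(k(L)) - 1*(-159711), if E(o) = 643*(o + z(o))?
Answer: 159711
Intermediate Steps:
p(M, F) = 1 (p(M, F) = 1 + 0 = 1)
L = 11
k(H) = 0
z(r) = 2*r/9 (z(r) = ((r + r)*1)/9 = ((2*r)*1)/9 = (2*r)/9 = 2*r/9)
E(o) = 7073*o/9 (E(o) = 643*(o + 2*o/9) = 643*(11*o/9) = 7073*o/9)
E(k(L)) - 1*(-159711) = (7073/9)*0 - 1*(-159711) = 0 + 159711 = 159711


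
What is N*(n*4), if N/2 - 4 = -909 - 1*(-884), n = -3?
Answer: 504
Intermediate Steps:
N = -42 (N = 8 + 2*(-909 - 1*(-884)) = 8 + 2*(-909 + 884) = 8 + 2*(-25) = 8 - 50 = -42)
N*(n*4) = -(-126)*4 = -42*(-12) = 504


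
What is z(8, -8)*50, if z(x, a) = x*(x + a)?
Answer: 0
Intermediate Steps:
z(x, a) = x*(a + x)
z(8, -8)*50 = (8*(-8 + 8))*50 = (8*0)*50 = 0*50 = 0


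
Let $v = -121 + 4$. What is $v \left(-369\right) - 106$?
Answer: $43067$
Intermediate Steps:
$v = -117$
$v \left(-369\right) - 106 = \left(-117\right) \left(-369\right) - 106 = 43173 - 106 = 43067$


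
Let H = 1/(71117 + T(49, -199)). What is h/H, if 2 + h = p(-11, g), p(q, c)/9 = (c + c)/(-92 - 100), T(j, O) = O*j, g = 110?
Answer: -6044551/8 ≈ -7.5557e+5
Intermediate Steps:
p(q, c) = -3*c/32 (p(q, c) = 9*((c + c)/(-92 - 100)) = 9*((2*c)/(-192)) = 9*((2*c)*(-1/192)) = 9*(-c/96) = -3*c/32)
h = -197/16 (h = -2 - 3/32*110 = -2 - 165/16 = -197/16 ≈ -12.313)
H = 1/61366 (H = 1/(71117 - 199*49) = 1/(71117 - 9751) = 1/61366 ≈ 1.6296e-5)
h/H = -197/(16*1/61366) = -197/16*61366 = -6044551/8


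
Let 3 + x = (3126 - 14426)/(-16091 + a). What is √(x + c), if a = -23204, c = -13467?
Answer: I*√831941715730/7859 ≈ 116.06*I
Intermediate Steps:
x = -21317/7859 (x = -3 + (3126 - 14426)/(-16091 - 23204) = -3 - 11300/(-39295) = -3 - 11300*(-1/39295) = -3 + 2260/7859 = -21317/7859 ≈ -2.7124)
√(x + c) = √(-21317/7859 - 13467) = √(-105858470/7859) = I*√831941715730/7859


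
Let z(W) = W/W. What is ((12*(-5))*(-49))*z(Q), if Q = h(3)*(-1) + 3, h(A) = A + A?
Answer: 2940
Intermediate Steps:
h(A) = 2*A
Q = -3 (Q = (2*3)*(-1) + 3 = 6*(-1) + 3 = -6 + 3 = -3)
z(W) = 1
((12*(-5))*(-49))*z(Q) = ((12*(-5))*(-49))*1 = -60*(-49)*1 = 2940*1 = 2940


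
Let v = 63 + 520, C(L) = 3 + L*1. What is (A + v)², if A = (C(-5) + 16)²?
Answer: 606841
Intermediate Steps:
C(L) = 3 + L
A = 196 (A = ((3 - 5) + 16)² = (-2 + 16)² = 14² = 196)
v = 583
(A + v)² = (196 + 583)² = 779² = 606841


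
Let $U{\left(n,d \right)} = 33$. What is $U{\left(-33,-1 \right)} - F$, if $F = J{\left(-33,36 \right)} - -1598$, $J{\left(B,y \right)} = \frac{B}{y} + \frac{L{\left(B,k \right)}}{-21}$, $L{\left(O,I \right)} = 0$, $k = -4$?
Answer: $- \frac{18769}{12} \approx -1564.1$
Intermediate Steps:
$J{\left(B,y \right)} = \frac{B}{y}$ ($J{\left(B,y \right)} = \frac{B}{y} + \frac{0}{-21} = \frac{B}{y} + 0 \left(- \frac{1}{21}\right) = \frac{B}{y} + 0 = \frac{B}{y}$)
$F = \frac{19165}{12}$ ($F = - \frac{33}{36} - -1598 = \left(-33\right) \frac{1}{36} + 1598 = - \frac{11}{12} + 1598 = \frac{19165}{12} \approx 1597.1$)
$U{\left(-33,-1 \right)} - F = 33 - \frac{19165}{12} = - \frac{18769}{12}$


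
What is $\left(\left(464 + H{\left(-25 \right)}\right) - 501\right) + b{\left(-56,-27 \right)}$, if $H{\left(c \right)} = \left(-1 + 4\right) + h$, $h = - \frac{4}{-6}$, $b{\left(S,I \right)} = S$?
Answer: $- \frac{268}{3} \approx -89.333$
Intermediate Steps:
$h = \frac{2}{3}$ ($h = \left(-4\right) \left(- \frac{1}{6}\right) = \frac{2}{3} \approx 0.66667$)
$H{\left(c \right)} = \frac{11}{3}$ ($H{\left(c \right)} = \left(-1 + 4\right) + \frac{2}{3} = 3 + \frac{2}{3} = \frac{11}{3}$)
$\left(\left(464 + H{\left(-25 \right)}\right) - 501\right) + b{\left(-56,-27 \right)} = \left(\left(464 + \frac{11}{3}\right) - 501\right) - 56 = \left(\frac{1403}{3} - 501\right) - 56 = - \frac{100}{3} - 56 = - \frac{268}{3}$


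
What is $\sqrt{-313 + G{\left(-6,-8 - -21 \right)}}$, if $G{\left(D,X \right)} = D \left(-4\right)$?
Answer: $17 i \approx 17.0 i$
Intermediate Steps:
$G{\left(D,X \right)} = - 4 D$
$\sqrt{-313 + G{\left(-6,-8 - -21 \right)}} = \sqrt{-313 - -24} = \sqrt{-313 + 24} = \sqrt{-289} = 17 i$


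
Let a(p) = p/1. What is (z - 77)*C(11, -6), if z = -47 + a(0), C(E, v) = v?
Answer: 744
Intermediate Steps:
a(p) = p (a(p) = p*1 = p)
z = -47 (z = -47 + 0 = -47)
(z - 77)*C(11, -6) = (-47 - 77)*(-6) = -124*(-6) = 744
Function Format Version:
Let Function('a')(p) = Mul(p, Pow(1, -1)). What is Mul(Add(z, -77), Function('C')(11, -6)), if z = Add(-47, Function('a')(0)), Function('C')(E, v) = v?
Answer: 744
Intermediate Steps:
Function('a')(p) = p (Function('a')(p) = Mul(p, 1) = p)
z = -47 (z = Add(-47, 0) = -47)
Mul(Add(z, -77), Function('C')(11, -6)) = Mul(Add(-47, -77), -6) = Mul(-124, -6) = 744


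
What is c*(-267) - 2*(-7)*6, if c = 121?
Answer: -32223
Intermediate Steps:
c*(-267) - 2*(-7)*6 = 121*(-267) - 2*(-7)*6 = -32307 + 14*6 = -32307 + 84 = -32223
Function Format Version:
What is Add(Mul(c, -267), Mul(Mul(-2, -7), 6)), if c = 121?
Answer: -32223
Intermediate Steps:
Add(Mul(c, -267), Mul(Mul(-2, -7), 6)) = Add(Mul(121, -267), Mul(Mul(-2, -7), 6)) = Add(-32307, Mul(14, 6)) = Add(-32307, 84) = -32223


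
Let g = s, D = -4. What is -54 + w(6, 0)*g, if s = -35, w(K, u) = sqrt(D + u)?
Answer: -54 - 70*I ≈ -54.0 - 70.0*I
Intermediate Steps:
w(K, u) = sqrt(-4 + u)
g = -35
-54 + w(6, 0)*g = -54 + sqrt(-4 + 0)*(-35) = -54 + sqrt(-4)*(-35) = -54 + (2*I)*(-35) = -54 - 70*I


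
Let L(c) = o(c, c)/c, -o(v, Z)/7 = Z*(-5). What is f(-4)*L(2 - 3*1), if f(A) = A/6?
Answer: -70/3 ≈ -23.333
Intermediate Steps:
f(A) = A/6 (f(A) = A*(1/6) = A/6)
o(v, Z) = 35*Z (o(v, Z) = -7*Z*(-5) = -(-35)*Z = 35*Z)
L(c) = 35 (L(c) = (35*c)/c = 35)
f(-4)*L(2 - 3*1) = ((1/6)*(-4))*35 = -2/3*35 = -70/3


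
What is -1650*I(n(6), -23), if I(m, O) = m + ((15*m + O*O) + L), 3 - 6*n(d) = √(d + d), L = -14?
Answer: -862950 + 8800*√3 ≈ -8.4771e+5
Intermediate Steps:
n(d) = ½ - √2*√d/6 (n(d) = ½ - √(d + d)/6 = ½ - √2*√d/6)
I(m, O) = -14 + O² + 16*m (I(m, O) = m + ((15*m + O*O) - 14) = m + ((15*m + O²) - 14) = m + ((O² + 15*m) - 14) = m + (-14 + O² + 15*m) = -14 + O² + 16*m)
-1650*I(n(6), -23) = -1650*(-14 + (-23)² + 16*(½ - √2*√6/6)) = -1650*(-14 + 529 + 16*(½ - √3/3)) = -1650*(-14 + 529 + (8 - 16*√3/3)) = -1650*(523 - 16*√3/3) = -862950 + 8800*√3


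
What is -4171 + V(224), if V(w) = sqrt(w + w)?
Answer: -4171 + 8*sqrt(7) ≈ -4149.8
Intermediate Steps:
V(w) = sqrt(2)*sqrt(w) (V(w) = sqrt(2*w) = sqrt(2)*sqrt(w))
-4171 + V(224) = -4171 + sqrt(2)*sqrt(224) = -4171 + sqrt(2)*(4*sqrt(14)) = -4171 + 8*sqrt(7)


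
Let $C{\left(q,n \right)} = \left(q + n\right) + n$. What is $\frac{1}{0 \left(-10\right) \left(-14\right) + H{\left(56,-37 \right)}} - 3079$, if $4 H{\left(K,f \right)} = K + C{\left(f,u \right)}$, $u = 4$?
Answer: $- \frac{83129}{27} \approx -3078.9$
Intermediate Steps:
$C{\left(q,n \right)} = q + 2 n$ ($C{\left(q,n \right)} = \left(n + q\right) + n = q + 2 n$)
$H{\left(K,f \right)} = 2 + \frac{K}{4} + \frac{f}{4}$ ($H{\left(K,f \right)} = \frac{K + \left(f + 2 \cdot 4\right)}{4} = \frac{K + \left(f + 8\right)}{4} = \frac{K + \left(8 + f\right)}{4} = \frac{8 + K + f}{4} = 2 + \frac{K}{4} + \frac{f}{4}$)
$\frac{1}{0 \left(-10\right) \left(-14\right) + H{\left(56,-37 \right)}} - 3079 = \frac{1}{0 \left(-10\right) \left(-14\right) + \left(2 + \frac{1}{4} \cdot 56 + \frac{1}{4} \left(-37\right)\right)} - 3079 = \frac{1}{0 \left(-14\right) + \left(2 + 14 - \frac{37}{4}\right)} - 3079 = \frac{1}{0 + \frac{27}{4}} - 3079 = \frac{1}{\frac{27}{4}} - 3079 = \frac{4}{27} - 3079 = - \frac{83129}{27}$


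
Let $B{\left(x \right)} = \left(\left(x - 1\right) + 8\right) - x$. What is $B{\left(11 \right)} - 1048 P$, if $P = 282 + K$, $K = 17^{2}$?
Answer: $-598401$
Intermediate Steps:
$B{\left(x \right)} = 7$ ($B{\left(x \right)} = \left(\left(-1 + x\right) + 8\right) - x = \left(7 + x\right) - x = 7$)
$K = 289$
$P = 571$ ($P = 282 + 289 = 571$)
$B{\left(11 \right)} - 1048 P = 7 - 598408 = -598401$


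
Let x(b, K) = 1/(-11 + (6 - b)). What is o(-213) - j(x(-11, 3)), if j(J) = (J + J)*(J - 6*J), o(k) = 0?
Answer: 5/18 ≈ 0.27778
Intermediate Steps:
x(b, K) = 1/(-5 - b)
j(J) = -10*J² (j(J) = (2*J)*(-5*J) = -10*J²)
o(-213) - j(x(-11, 3)) = 0 - (-10)*(-1/(5 - 11))² = 0 - (-10)*(-1/(-6))² = 0 - (-10)*(-1*(-⅙))² = 0 - (-10)*(⅙)² = 0 - (-10)/36 = 0 - 1*(-5/18) = 0 + 5/18 = 5/18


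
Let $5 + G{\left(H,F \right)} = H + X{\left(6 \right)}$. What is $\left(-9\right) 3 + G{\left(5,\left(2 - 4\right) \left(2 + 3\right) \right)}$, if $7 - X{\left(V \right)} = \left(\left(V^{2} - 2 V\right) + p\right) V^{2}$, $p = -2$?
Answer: $-812$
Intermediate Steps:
$X{\left(V \right)} = 7 - V^{2} \left(-2 + V^{2} - 2 V\right)$ ($X{\left(V \right)} = 7 - \left(\left(V^{2} - 2 V\right) - 2\right) V^{2} = 7 - \left(-2 + V^{2} - 2 V\right) V^{2} = 7 - V^{2} \left(-2 + V^{2} - 2 V\right)$)
$G{\left(H,F \right)} = -790 + H$ ($G{\left(H,F \right)} = -5 + \left(H + \left(7 - 6^{4} + 2 \cdot 6^{2} + 2 \cdot 6^{3}\right)\right) = -5 + \left(H + \left(7 - 1296 + 2 \cdot 36 + 2 \cdot 216\right)\right) = -5 + \left(H + \left(7 - 1296 + 72 + 432\right)\right) = -5 + \left(H - 785\right) = -5 + \left(-785 + H\right) = -790 + H$)
$\left(-9\right) 3 + G{\left(5,\left(2 - 4\right) \left(2 + 3\right) \right)} = \left(-9\right) 3 + \left(-790 + 5\right) = -27 - 785 = -812$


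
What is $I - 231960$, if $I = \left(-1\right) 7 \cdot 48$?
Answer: $-232296$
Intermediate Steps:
$I = -336$ ($I = \left(-7\right) 48 = -336$)
$I - 231960 = -336 - 231960 = -232296$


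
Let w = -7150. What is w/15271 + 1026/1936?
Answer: 912823/14782328 ≈ 0.061751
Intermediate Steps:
w/15271 + 1026/1936 = -7150/15271 + 1026/1936 = -7150*1/15271 + 1026*(1/1936) = -7150/15271 + 513/968 = 912823/14782328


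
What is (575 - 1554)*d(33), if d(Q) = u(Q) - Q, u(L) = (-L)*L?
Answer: 1098438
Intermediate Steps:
u(L) = -L²
d(Q) = -Q - Q² (d(Q) = -Q² - Q = -Q - Q²)
(575 - 1554)*d(33) = (575 - 1554)*(33*(-1 - 1*33)) = -32307*(-1 - 33) = -32307*(-34) = -979*(-1122) = 1098438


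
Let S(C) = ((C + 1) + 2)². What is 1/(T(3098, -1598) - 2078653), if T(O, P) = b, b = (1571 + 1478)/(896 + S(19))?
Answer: -1380/2868538091 ≈ -4.8108e-7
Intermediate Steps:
S(C) = (3 + C)² (S(C) = ((1 + C) + 2)² = (3 + C)²)
b = 3049/1380 (b = (1571 + 1478)/(896 + (3 + 19)²) = 3049/(896 + 22²) = 3049/(896 + 484) = 3049/1380 ≈ 2.2094)
T(O, P) = 3049/1380
1/(T(3098, -1598) - 2078653) = 1/(3049/1380 - 2078653) = 1/(-2868538091/1380) = -1380/2868538091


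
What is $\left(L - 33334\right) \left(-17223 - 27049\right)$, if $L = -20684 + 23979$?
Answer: $1329886608$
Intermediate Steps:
$L = 3295$
$\left(L - 33334\right) \left(-17223 - 27049\right) = \left(3295 - 33334\right) \left(-17223 - 27049\right) = \left(-30039\right) \left(-44272\right) = 1329886608$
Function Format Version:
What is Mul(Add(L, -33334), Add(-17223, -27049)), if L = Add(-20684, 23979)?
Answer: 1329886608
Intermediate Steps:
L = 3295
Mul(Add(L, -33334), Add(-17223, -27049)) = Mul(Add(3295, -33334), Add(-17223, -27049)) = Mul(-30039, -44272) = 1329886608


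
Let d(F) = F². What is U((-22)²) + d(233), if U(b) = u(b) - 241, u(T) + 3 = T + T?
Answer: 55013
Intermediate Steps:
u(T) = -3 + 2*T (u(T) = -3 + (T + T) = -3 + 2*T)
U(b) = -244 + 2*b (U(b) = (-3 + 2*b) - 241 = -244 + 2*b)
U((-22)²) + d(233) = (-244 + 2*(-22)²) + 233² = (-244 + 2*484) + 54289 = (-244 + 968) + 54289 = 724 + 54289 = 55013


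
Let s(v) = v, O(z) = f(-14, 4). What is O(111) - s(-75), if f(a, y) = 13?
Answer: 88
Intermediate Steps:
O(z) = 13
O(111) - s(-75) = 13 - 1*(-75) = 13 + 75 = 88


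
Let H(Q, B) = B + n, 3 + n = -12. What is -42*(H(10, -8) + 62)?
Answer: -1638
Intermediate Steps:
n = -15 (n = -3 - 12 = -15)
H(Q, B) = -15 + B (H(Q, B) = B - 15 = -15 + B)
-42*(H(10, -8) + 62) = -42*((-15 - 8) + 62) = -42*(-23 + 62) = -42*39 = -1638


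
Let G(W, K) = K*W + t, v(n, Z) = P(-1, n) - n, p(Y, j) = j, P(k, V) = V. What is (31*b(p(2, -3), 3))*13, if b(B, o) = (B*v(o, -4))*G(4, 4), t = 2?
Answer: 0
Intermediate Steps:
v(n, Z) = 0 (v(n, Z) = n - n = 0)
G(W, K) = 2 + K*W (G(W, K) = K*W + 2 = 2 + K*W)
b(B, o) = 0 (b(B, o) = (B*0)*(2 + 4*4) = 0*(2 + 16) = 0*18 = 0)
(31*b(p(2, -3), 3))*13 = (31*0)*13 = 0*13 = 0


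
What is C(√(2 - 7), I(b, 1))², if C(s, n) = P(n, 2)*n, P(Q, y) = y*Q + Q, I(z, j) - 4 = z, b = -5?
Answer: 9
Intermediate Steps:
I(z, j) = 4 + z
P(Q, y) = Q + Q*y (P(Q, y) = Q*y + Q = Q + Q*y)
C(s, n) = 3*n² (C(s, n) = (n*(1 + 2))*n = (n*3)*n = (3*n)*n = 3*n²)
C(√(2 - 7), I(b, 1))² = (3*(4 - 5)²)² = (3*(-1)²)² = (3*1)² = 3² = 9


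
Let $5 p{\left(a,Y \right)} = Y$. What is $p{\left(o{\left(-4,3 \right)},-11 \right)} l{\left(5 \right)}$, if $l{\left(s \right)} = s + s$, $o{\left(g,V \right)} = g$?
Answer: $-22$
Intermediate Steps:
$p{\left(a,Y \right)} = \frac{Y}{5}$
$l{\left(s \right)} = 2 s$
$p{\left(o{\left(-4,3 \right)},-11 \right)} l{\left(5 \right)} = \frac{1}{5} \left(-11\right) 2 \cdot 5 = \left(- \frac{11}{5}\right) 10 = -22$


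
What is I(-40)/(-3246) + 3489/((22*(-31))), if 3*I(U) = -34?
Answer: -16976347/3320658 ≈ -5.1123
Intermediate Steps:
I(U) = -34/3 (I(U) = (⅓)*(-34) = -34/3)
I(-40)/(-3246) + 3489/((22*(-31))) = -34/3/(-3246) + 3489/((22*(-31))) = -34/3*(-1/3246) + 3489/(-682) = 17/4869 + 3489*(-1/682) = 17/4869 - 3489/682 = -16976347/3320658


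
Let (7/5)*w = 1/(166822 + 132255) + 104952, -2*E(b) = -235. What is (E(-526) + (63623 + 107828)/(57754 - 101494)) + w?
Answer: 6875115798661961/91571395860 ≈ 75079.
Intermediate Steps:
E(b) = 235/2 (E(b) = -½*(-235) = 235/2)
w = 156943646525/2093539 (w = 5*(1/(166822 + 132255) + 104952)/7 = 5*(1/299077 + 104952)/7 = (5/7)*(31388729305/299077) = 156943646525/2093539 ≈ 74966.)
(E(-526) + (63623 + 107828)/(57754 - 101494)) + w = (235/2 + (63623 + 107828)/(57754 - 101494)) + 156943646525/2093539 = (235/2 + 171451/(-43740)) + 156943646525/2093539 = (235/2 + 171451*(-1/43740)) + 156943646525/2093539 = (235/2 - 171451/43740) + 156943646525/2093539 = 4967999/43740 + 156943646525/2093539 = 6875115798661961/91571395860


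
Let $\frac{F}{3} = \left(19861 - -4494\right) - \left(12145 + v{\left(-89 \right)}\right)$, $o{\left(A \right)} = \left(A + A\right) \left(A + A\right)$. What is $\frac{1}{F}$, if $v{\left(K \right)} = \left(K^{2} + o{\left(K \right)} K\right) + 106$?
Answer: $\frac{1}{8472177} \approx 1.1803 \cdot 10^{-7}$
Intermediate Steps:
$o{\left(A \right)} = 4 A^{2}$ ($o{\left(A \right)} = 2 A 2 A = 4 A^{2}$)
$v{\left(K \right)} = 106 + K^{2} + 4 K^{3}$ ($v{\left(K \right)} = \left(K^{2} + 4 K^{2} K\right) + 106 = \left(K^{2} + 4 K^{3}\right) + 106 = 106 + K^{2} + 4 K^{3}$)
$F = 8472177$ ($F = 3 \left(\left(19861 - -4494\right) - \left(12145 + \left(106 + \left(-89\right)^{2} + 4 \left(-89\right)^{3}\right)\right)\right) = 3 \left(\left(19861 + 4494\right) - \left(12145 + \left(106 + 7921 + 4 \left(-704969\right)\right)\right)\right) = 3 \left(24355 - \left(12145 + \left(106 + 7921 - 2819876\right)\right)\right) = 3 \left(24355 - \left(12145 - 2811849\right)\right) = 3 \left(24355 - -2799704\right) = 3 \left(24355 + 2799704\right) = 3 \cdot 2824059 = 8472177$)
$\frac{1}{F} = \frac{1}{8472177}$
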